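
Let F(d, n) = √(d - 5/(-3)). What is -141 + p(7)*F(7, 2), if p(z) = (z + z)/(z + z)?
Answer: -141 + √78/3 ≈ -138.06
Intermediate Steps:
p(z) = 1 (p(z) = (2*z)/((2*z)) = (2*z)*(1/(2*z)) = 1)
F(d, n) = √(5/3 + d) (F(d, n) = √(d - 5*(-⅓)) = √(d + 5/3) = √(5/3 + d))
-141 + p(7)*F(7, 2) = -141 + 1*(√(15 + 9*7)/3) = -141 + 1*(√(15 + 63)/3) = -141 + 1*(√78/3) = -141 + √78/3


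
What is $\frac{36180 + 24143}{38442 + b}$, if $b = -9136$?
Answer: $\frac{60323}{29306} \approx 2.0584$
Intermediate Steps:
$\frac{36180 + 24143}{38442 + b} = \frac{36180 + 24143}{38442 - 9136} = \frac{60323}{29306}$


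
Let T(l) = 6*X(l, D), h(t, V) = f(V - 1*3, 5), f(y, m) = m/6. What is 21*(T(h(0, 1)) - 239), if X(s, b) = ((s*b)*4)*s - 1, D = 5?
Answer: -3395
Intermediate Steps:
X(s, b) = -1 + 4*b*s² (X(s, b) = ((b*s)*4)*s - 1 = (4*b*s)*s - 1 = 4*b*s² - 1 = -1 + 4*b*s²)
f(y, m) = m/6 (f(y, m) = m*(⅙) = m/6)
h(t, V) = ⅚ (h(t, V) = (⅙)*5 = ⅚)
T(l) = -6 + 120*l² (T(l) = 6*(-1 + 4*5*l²) = 6*(-1 + 20*l²) = -6 + 120*l²)
21*(T(h(0, 1)) - 239) = 21*((-6 + 120*(⅚)²) - 239) = 21*((-6 + 120*(25/36)) - 239) = 21*((-6 + 250/3) - 239) = 21*(232/3 - 239) = 21*(-485/3) = -3395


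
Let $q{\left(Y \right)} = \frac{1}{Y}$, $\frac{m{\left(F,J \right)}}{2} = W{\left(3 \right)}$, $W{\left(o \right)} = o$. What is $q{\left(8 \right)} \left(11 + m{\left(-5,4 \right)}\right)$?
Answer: $\frac{17}{8} \approx 2.125$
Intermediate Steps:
$m{\left(F,J \right)} = 6$ ($m{\left(F,J \right)} = 2 \cdot 3 = 6$)
$q{\left(8 \right)} \left(11 + m{\left(-5,4 \right)}\right) = \frac{11 + 6}{8} = \frac{1}{8} \cdot 17 = \frac{17}{8}$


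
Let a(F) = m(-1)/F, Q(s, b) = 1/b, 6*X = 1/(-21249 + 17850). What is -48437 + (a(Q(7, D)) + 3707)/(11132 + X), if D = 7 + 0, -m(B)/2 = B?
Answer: -10996382814985/227026007 ≈ -48437.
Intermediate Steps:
X = -1/20394 (X = 1/(6*(-21249 + 17850)) = (⅙)/(-3399) = (⅙)*(-1/3399) = -1/20394 ≈ -4.9034e-5)
m(B) = -2*B
D = 7
a(F) = 2/F (a(F) = (-2*(-1))/F = 2/F)
-48437 + (a(Q(7, D)) + 3707)/(11132 + X) = -48437 + (2/(1/7) + 3707)/(11132 - 1/20394) = -48437 + (2/(⅐) + 3707)/(227026007/20394) = -48437 + (2*7 + 3707)*(20394/227026007) = -48437 + (14 + 3707)*(20394/227026007) = -48437 + 3721*(20394/227026007) = -48437 + 75886074/227026007 = -10996382814985/227026007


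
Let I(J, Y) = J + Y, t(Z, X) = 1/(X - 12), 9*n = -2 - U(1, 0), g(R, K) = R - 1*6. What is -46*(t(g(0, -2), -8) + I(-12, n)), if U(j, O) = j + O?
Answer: 17089/30 ≈ 569.63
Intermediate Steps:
U(j, O) = O + j
g(R, K) = -6 + R (g(R, K) = R - 6 = -6 + R)
n = -⅓ (n = (-2 - (0 + 1))/9 = (-2 - 1*1)/9 = (-2 - 1)/9 = (⅑)*(-3) = -⅓ ≈ -0.33333)
t(Z, X) = 1/(-12 + X)
-46*(t(g(0, -2), -8) + I(-12, n)) = -46*(1/(-12 - 8) + (-12 - ⅓)) = -46*(1/(-20) - 37/3) = -46*(-1/20 - 37/3) = -46*(-743/60) = 17089/30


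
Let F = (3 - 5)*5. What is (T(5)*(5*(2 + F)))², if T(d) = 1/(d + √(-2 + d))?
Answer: 1600/(5 + √3)² ≈ 35.304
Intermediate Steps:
F = -10 (F = -2*5 = -10)
(T(5)*(5*(2 + F)))² = ((5*(2 - 10))/(5 + √(-2 + 5)))² = ((5*(-8))/(5 + √3))² = (-40/(5 + √3))² = 1600/(5 + √3)²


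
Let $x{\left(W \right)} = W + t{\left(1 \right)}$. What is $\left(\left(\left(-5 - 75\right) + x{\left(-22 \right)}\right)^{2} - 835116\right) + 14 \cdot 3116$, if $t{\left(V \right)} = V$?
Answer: $-781291$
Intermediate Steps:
$x{\left(W \right)} = 1 + W$ ($x{\left(W \right)} = W + 1 = 1 + W$)
$\left(\left(\left(-5 - 75\right) + x{\left(-22 \right)}\right)^{2} - 835116\right) + 14 \cdot 3116 = \left(\left(\left(-5 - 75\right) + \left(1 - 22\right)\right)^{2} - 835116\right) + 14 \cdot 3116 = \left(\left(\left(-5 - 75\right) - 21\right)^{2} - 835116\right) + 43624 = \left(\left(-80 - 21\right)^{2} - 835116\right) + 43624 = \left(\left(-101\right)^{2} - 835116\right) + 43624 = \left(10201 - 835116\right) + 43624 = -824915 + 43624 = -781291$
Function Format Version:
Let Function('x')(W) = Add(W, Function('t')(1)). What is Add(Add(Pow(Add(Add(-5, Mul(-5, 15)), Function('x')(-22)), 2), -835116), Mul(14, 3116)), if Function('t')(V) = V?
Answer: -781291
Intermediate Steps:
Function('x')(W) = Add(1, W) (Function('x')(W) = Add(W, 1) = Add(1, W))
Add(Add(Pow(Add(Add(-5, Mul(-5, 15)), Function('x')(-22)), 2), -835116), Mul(14, 3116)) = Add(Add(Pow(Add(Add(-5, Mul(-5, 15)), Add(1, -22)), 2), -835116), Mul(14, 3116)) = Add(Add(Pow(Add(Add(-5, -75), -21), 2), -835116), 43624) = Add(Add(Pow(Add(-80, -21), 2), -835116), 43624) = Add(Add(Pow(-101, 2), -835116), 43624) = Add(Add(10201, -835116), 43624) = Add(-824915, 43624) = -781291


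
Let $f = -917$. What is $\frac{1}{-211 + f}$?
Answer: $- \frac{1}{1128} \approx -0.00088653$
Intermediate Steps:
$\frac{1}{-211 + f} = \frac{1}{-211 - 917} = \frac{1}{-1128} = - \frac{1}{1128}$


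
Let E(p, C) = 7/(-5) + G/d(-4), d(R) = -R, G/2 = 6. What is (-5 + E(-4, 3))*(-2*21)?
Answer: 714/5 ≈ 142.80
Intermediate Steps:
G = 12 (G = 2*6 = 12)
E(p, C) = 8/5 (E(p, C) = 7/(-5) + 12/((-1*(-4))) = 7*(-⅕) + 12/4 = -7/5 + 12*(¼) = -7/5 + 3 = 8/5)
(-5 + E(-4, 3))*(-2*21) = (-5 + 8/5)*(-2*21) = -17/5*(-42) = 714/5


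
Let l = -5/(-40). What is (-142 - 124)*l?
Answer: -133/4 ≈ -33.250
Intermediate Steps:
l = 1/8 (l = -5*(-1/40) = 1/8 ≈ 0.12500)
(-142 - 124)*l = (-142 - 124)*(1/8) = -266*1/8 = -133/4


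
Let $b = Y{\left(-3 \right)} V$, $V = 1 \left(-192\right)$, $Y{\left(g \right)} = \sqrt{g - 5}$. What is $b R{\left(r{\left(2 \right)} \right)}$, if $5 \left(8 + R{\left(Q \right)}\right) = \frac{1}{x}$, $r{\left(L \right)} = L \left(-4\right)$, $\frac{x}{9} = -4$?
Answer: $\frac{46112 i \sqrt{2}}{15} \approx 4347.5 i$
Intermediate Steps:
$x = -36$ ($x = 9 \left(-4\right) = -36$)
$r{\left(L \right)} = - 4 L$
$R{\left(Q \right)} = - \frac{1441}{180}$ ($R{\left(Q \right)} = -8 + \frac{1}{5 \left(-36\right)} = -8 + \frac{1}{5} \left(- \frac{1}{36}\right) = -8 - \frac{1}{180} = - \frac{1441}{180}$)
$Y{\left(g \right)} = \sqrt{-5 + g}$
$V = -192$
$b = - 384 i \sqrt{2}$ ($b = \sqrt{-5 - 3} \left(-192\right) = \sqrt{-8} \left(-192\right) = 2 i \sqrt{2} \left(-192\right) = - 384 i \sqrt{2} \approx - 543.06 i$)
$b R{\left(r{\left(2 \right)} \right)} = - 384 i \sqrt{2} \left(- \frac{1441}{180}\right) = \frac{46112 i \sqrt{2}}{15}$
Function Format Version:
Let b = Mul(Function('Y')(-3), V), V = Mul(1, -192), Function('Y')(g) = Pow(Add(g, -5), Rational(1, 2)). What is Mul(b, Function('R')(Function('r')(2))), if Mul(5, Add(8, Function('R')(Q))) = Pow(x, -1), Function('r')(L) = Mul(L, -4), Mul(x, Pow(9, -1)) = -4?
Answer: Mul(Rational(46112, 15), I, Pow(2, Rational(1, 2))) ≈ Mul(4347.5, I)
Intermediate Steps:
x = -36 (x = Mul(9, -4) = -36)
Function('r')(L) = Mul(-4, L)
Function('R')(Q) = Rational(-1441, 180) (Function('R')(Q) = Add(-8, Mul(Rational(1, 5), Pow(-36, -1))) = Add(-8, Mul(Rational(1, 5), Rational(-1, 36))) = Add(-8, Rational(-1, 180)) = Rational(-1441, 180))
Function('Y')(g) = Pow(Add(-5, g), Rational(1, 2))
V = -192
b = Mul(-384, I, Pow(2, Rational(1, 2))) (b = Mul(Pow(Add(-5, -3), Rational(1, 2)), -192) = Mul(Pow(-8, Rational(1, 2)), -192) = Mul(Mul(2, I, Pow(2, Rational(1, 2))), -192) = Mul(-384, I, Pow(2, Rational(1, 2))) ≈ Mul(-543.06, I))
Mul(b, Function('R')(Function('r')(2))) = Mul(Mul(-384, I, Pow(2, Rational(1, 2))), Rational(-1441, 180)) = Mul(Rational(46112, 15), I, Pow(2, Rational(1, 2)))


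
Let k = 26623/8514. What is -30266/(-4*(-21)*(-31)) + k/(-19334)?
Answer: 59309608661/5102899956 ≈ 11.623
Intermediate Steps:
k = 26623/8514 (k = 26623*(1/8514) = 26623/8514 ≈ 3.1270)
-30266/(-4*(-21)*(-31)) + k/(-19334) = -30266/(-4*(-21)*(-31)) + (26623/8514)/(-19334) = -30266/(84*(-31)) + (26623/8514)*(-1/19334) = -30266/(-2604) - 26623/164609676 = -30266*(-1/2604) - 26623/164609676 = 15133/1302 - 26623/164609676 = 59309608661/5102899956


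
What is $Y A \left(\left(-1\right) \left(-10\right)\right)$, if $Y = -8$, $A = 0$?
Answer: $0$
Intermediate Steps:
$Y A \left(\left(-1\right) \left(-10\right)\right) = \left(-8\right) 0 \left(\left(-1\right) \left(-10\right)\right) = 0 \cdot 10 = 0$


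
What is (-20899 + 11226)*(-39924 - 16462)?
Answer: 545421778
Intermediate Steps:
(-20899 + 11226)*(-39924 - 16462) = -9673*(-56386) = 545421778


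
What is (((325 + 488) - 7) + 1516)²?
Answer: 5391684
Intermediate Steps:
(((325 + 488) - 7) + 1516)² = ((813 - 7) + 1516)² = (806 + 1516)² = 2322² = 5391684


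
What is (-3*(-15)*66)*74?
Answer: 219780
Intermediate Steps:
(-3*(-15)*66)*74 = (45*66)*74 = 2970*74 = 219780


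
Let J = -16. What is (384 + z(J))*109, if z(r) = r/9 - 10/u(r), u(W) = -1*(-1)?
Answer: 365150/9 ≈ 40572.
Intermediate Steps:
u(W) = 1
z(r) = -10 + r/9 (z(r) = r/9 - 10/1 = r*(⅑) - 10*1 = r/9 - 10 = -10 + r/9)
(384 + z(J))*109 = (384 + (-10 + (⅑)*(-16)))*109 = (384 + (-10 - 16/9))*109 = (384 - 106/9)*109 = (3350/9)*109 = 365150/9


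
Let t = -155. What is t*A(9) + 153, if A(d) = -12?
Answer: 2013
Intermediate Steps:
t*A(9) + 153 = -155*(-12) + 153 = 1860 + 153 = 2013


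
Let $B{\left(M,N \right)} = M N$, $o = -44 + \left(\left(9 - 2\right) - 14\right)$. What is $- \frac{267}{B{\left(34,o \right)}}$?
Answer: $\frac{89}{578} \approx 0.15398$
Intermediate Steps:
$o = -51$ ($o = -44 + \left(\left(9 - 2\right) - 14\right) = -44 + \left(7 - 14\right) = -44 - 7 = -51$)
$- \frac{267}{B{\left(34,o \right)}} = - \frac{267}{34 \left(-51\right)} = - \frac{267}{-1734} = \left(-267\right) \left(- \frac{1}{1734}\right) = \frac{89}{578}$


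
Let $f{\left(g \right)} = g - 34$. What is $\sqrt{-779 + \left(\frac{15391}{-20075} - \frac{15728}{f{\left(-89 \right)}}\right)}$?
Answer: $\frac{2 i \sqrt{39746615251398}}{493845} \approx 25.532 i$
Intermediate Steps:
$f{\left(g \right)} = -34 + g$
$\sqrt{-779 + \left(\frac{15391}{-20075} - \frac{15728}{f{\left(-89 \right)}}\right)} = \sqrt{-779 - \left(\frac{15391}{20075} + \frac{15728}{-34 - 89}\right)} = \sqrt{-779 - \left(\frac{15391}{20075} + \frac{15728}{-123}\right)} = \sqrt{-779 - - \frac{313846507}{2469225}} = \sqrt{-779 + \left(- \frac{15391}{20075} + \frac{15728}{123}\right)} = \sqrt{-779 + \frac{313846507}{2469225}} = \sqrt{- \frac{1609679768}{2469225}} = \frac{2 i \sqrt{39746615251398}}{493845}$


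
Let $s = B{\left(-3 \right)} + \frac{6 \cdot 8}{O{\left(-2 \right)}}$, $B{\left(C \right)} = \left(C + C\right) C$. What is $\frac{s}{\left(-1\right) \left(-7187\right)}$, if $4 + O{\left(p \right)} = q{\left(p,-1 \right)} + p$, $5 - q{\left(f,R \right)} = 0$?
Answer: $- \frac{30}{7187} \approx -0.0041742$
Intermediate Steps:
$q{\left(f,R \right)} = 5$ ($q{\left(f,R \right)} = 5 - 0 = 5 + 0 = 5$)
$B{\left(C \right)} = 2 C^{2}$ ($B{\left(C \right)} = 2 C C = 2 C^{2}$)
$O{\left(p \right)} = 1 + p$ ($O{\left(p \right)} = -4 + \left(5 + p\right) = 1 + p$)
$s = -30$ ($s = 2 \left(-3\right)^{2} + \frac{6 \cdot 8}{1 - 2} = 2 \cdot 9 + \frac{48}{-1} = 18 + 48 \left(-1\right) = 18 - 48 = -30$)
$\frac{s}{\left(-1\right) \left(-7187\right)} = - \frac{30}{\left(-1\right) \left(-7187\right)} = - \frac{30}{7187}$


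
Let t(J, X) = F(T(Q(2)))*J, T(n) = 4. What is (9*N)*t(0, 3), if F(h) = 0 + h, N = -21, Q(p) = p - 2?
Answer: 0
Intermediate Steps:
Q(p) = -2 + p
F(h) = h
t(J, X) = 4*J
(9*N)*t(0, 3) = (9*(-21))*(4*0) = -189*0 = 0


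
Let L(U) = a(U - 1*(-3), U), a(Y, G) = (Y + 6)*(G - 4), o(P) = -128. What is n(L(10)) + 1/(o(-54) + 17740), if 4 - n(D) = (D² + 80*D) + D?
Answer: -391444311/17612 ≈ -22226.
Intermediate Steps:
a(Y, G) = (-4 + G)*(6 + Y) (a(Y, G) = (6 + Y)*(-4 + G) = (-4 + G)*(6 + Y))
L(U) = -36 + 2*U + U*(3 + U) (L(U) = -24 - 4*(U - 1*(-3)) + 6*U + U*(U - 1*(-3)) = -24 - 4*(U + 3) + 6*U + U*(U + 3) = -24 - 4*(3 + U) + 6*U + U*(3 + U) = -24 + (-12 - 4*U) + 6*U + U*(3 + U) = -36 + 2*U + U*(3 + U))
n(D) = 4 - D² - 81*D (n(D) = 4 - ((D² + 80*D) + D) = 4 - (D² + 81*D) = 4 + (-D² - 81*D) = 4 - D² - 81*D)
n(L(10)) + 1/(o(-54) + 17740) = (4 - (-36 + 10² + 5*10)² - 81*(-36 + 10² + 5*10)) + 1/(-128 + 17740) = (4 - (-36 + 100 + 50)² - 81*(-36 + 100 + 50)) + 1/17612 = (4 - 1*114² - 81*114) + 1/17612 = (4 - 1*12996 - 9234) + 1/17612 = (4 - 12996 - 9234) + 1/17612 = -22226 + 1/17612 = -391444311/17612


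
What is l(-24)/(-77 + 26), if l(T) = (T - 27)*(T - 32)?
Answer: -56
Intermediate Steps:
l(T) = (-32 + T)*(-27 + T) (l(T) = (-27 + T)*(-32 + T) = (-32 + T)*(-27 + T))
l(-24)/(-77 + 26) = (864 + (-24)² - 59*(-24))/(-77 + 26) = (864 + 576 + 1416)/(-51) = 2856*(-1/51) = -56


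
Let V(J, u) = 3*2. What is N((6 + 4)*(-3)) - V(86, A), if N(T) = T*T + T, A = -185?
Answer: 864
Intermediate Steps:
N(T) = T + T² (N(T) = T² + T = T + T²)
V(J, u) = 6
N((6 + 4)*(-3)) - V(86, A) = ((6 + 4)*(-3))*(1 + (6 + 4)*(-3)) - 1*6 = (10*(-3))*(1 + 10*(-3)) - 6 = -30*(1 - 30) - 6 = -30*(-29) - 6 = 870 - 6 = 864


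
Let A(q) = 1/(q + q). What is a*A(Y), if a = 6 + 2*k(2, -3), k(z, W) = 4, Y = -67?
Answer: -7/67 ≈ -0.10448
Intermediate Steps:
A(q) = 1/(2*q)
a = 14 (a = 6 + 2*4 = 6 + 8 = 14)
a*A(Y) = 14*((1/2)/(-67)) = 14*((1/2)*(-1/67)) = 14*(-1/134) = -7/67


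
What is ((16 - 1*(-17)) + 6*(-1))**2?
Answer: 729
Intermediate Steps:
((16 - 1*(-17)) + 6*(-1))**2 = ((16 + 17) - 6)**2 = (33 - 6)**2 = 27**2 = 729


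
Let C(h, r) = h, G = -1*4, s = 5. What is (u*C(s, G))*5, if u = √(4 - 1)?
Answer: 25*√3 ≈ 43.301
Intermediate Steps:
G = -4
u = √3 ≈ 1.7320
(u*C(s, G))*5 = (√3*5)*5 = (5*√3)*5 = 25*√3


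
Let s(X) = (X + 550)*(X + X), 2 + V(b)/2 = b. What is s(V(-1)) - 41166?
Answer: -47694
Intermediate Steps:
V(b) = -4 + 2*b
s(X) = 2*X*(550 + X) (s(X) = (550 + X)*(2*X) = 2*X*(550 + X))
s(V(-1)) - 41166 = 2*(-4 + 2*(-1))*(550 + (-4 + 2*(-1))) - 41166 = 2*(-4 - 2)*(550 + (-4 - 2)) - 41166 = 2*(-6)*(550 - 6) - 41166 = 2*(-6)*544 - 41166 = -6528 - 41166 = -47694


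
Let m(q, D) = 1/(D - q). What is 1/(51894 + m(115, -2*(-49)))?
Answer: 17/882197 ≈ 1.9270e-5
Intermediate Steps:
1/(51894 + m(115, -2*(-49))) = 1/(51894 + 1/(-2*(-49) - 1*115)) = 1/(51894 + 1/(98 - 115)) = 1/(51894 + 1/(-17)) = 1/(51894 - 1/17) = 1/(882197/17) = 17/882197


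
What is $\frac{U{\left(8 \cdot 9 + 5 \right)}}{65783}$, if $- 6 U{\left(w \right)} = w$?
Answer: $- \frac{77}{394698} \approx -0.00019509$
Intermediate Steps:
$U{\left(w \right)} = - \frac{w}{6}$
$\frac{U{\left(8 \cdot 9 + 5 \right)}}{65783} = \frac{\left(- \frac{1}{6}\right) \left(8 \cdot 9 + 5\right)}{65783} = - \frac{72 + 5}{6} \cdot \frac{1}{65783} = \left(- \frac{1}{6}\right) 77 \cdot \frac{1}{65783} = \left(- \frac{77}{6}\right) \frac{1}{65783} = - \frac{77}{394698}$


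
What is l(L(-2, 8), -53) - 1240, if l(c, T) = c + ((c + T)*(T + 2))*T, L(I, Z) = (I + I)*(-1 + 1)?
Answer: -144499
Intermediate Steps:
L(I, Z) = 0 (L(I, Z) = (2*I)*0 = 0)
l(c, T) = c + T*(2 + T)*(T + c) (l(c, T) = c + ((T + c)*(2 + T))*T = c + ((2 + T)*(T + c))*T = c + T*(2 + T)*(T + c))
l(L(-2, 8), -53) - 1240 = (0 + (-53)**3 + 2*(-53)**2 + 0*(-53)**2 + 2*(-53)*0) - 1240 = (0 - 148877 + 2*2809 + 0*2809 + 0) - 1240 = (0 - 148877 + 5618 + 0 + 0) - 1240 = -143259 - 1240 = -144499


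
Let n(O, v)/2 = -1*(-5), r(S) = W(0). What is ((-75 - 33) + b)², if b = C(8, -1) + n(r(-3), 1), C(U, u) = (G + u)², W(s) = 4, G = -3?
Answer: 6724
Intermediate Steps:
r(S) = 4
C(U, u) = (-3 + u)²
n(O, v) = 10 (n(O, v) = 2*(-1*(-5)) = 2*5 = 10)
b = 26 (b = (-3 - 1)² + 10 = (-4)² + 10 = 16 + 10 = 26)
((-75 - 33) + b)² = ((-75 - 33) + 26)² = (-108 + 26)² = (-82)² = 6724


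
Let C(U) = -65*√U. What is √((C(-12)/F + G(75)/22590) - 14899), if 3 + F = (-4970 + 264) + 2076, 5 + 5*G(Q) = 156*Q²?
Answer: √(-5853589658756874290 + 19408151061000*I*√3)/19826490 ≈ 0.00035039 + 122.03*I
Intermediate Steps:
G(Q) = -1 + 156*Q²/5 (G(Q) = -1 + (156*Q²)/5 = -1 + 156*Q²/5)
F = -2633 (F = -3 + ((-4970 + 264) + 2076) = -3 + (-4706 + 2076) = -3 - 2630 = -2633)
√((C(-12)/F + G(75)/22590) - 14899) = √((-130*I*√3/(-2633) + (-1 + (156/5)*75²)/22590) - 14899) = √((-130*I*√3*(-1/2633) + (-1 + (156/5)*5625)*(1/22590)) - 14899) = √((-130*I*√3*(-1/2633) + (-1 + 175500)*(1/22590)) - 14899) = √((130*I*√3/2633 + 175499*(1/22590)) - 14899) = √((130*I*√3/2633 + 175499/22590) - 14899) = √((175499/22590 + 130*I*√3/2633) - 14899) = √(-336392911/22590 + 130*I*√3/2633)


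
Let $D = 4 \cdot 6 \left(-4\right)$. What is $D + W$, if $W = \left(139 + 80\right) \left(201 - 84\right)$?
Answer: $25527$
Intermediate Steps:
$D = -96$ ($D = 24 \left(-4\right) = -96$)
$W = 25623$ ($W = 219 \cdot 117 = 25623$)
$D + W = -96 + 25623 = 25527$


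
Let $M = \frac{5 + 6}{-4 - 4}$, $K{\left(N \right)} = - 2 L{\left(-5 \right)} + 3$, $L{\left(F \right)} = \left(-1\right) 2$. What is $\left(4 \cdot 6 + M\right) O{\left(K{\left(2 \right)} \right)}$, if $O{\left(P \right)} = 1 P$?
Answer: $\frac{1267}{8} \approx 158.38$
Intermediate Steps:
$L{\left(F \right)} = -2$
$K{\left(N \right)} = 7$ ($K{\left(N \right)} = \left(-2\right) \left(-2\right) + 3 = 4 + 3 = 7$)
$O{\left(P \right)} = P$
$M = - \frac{11}{8}$ ($M = \frac{11}{-8} = 11 \left(- \frac{1}{8}\right) = - \frac{11}{8} \approx -1.375$)
$\left(4 \cdot 6 + M\right) O{\left(K{\left(2 \right)} \right)} = \left(4 \cdot 6 - \frac{11}{8}\right) 7 = \left(24 - \frac{11}{8}\right) 7 = \frac{181}{8} \cdot 7 = \frac{1267}{8}$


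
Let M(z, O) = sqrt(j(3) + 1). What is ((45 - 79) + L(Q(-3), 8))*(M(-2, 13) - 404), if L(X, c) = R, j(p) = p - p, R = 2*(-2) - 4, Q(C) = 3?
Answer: 16926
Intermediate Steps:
R = -8 (R = -4 - 4 = -8)
j(p) = 0
L(X, c) = -8
M(z, O) = 1 (M(z, O) = sqrt(0 + 1) = sqrt(1) = 1)
((45 - 79) + L(Q(-3), 8))*(M(-2, 13) - 404) = ((45 - 79) - 8)*(1 - 404) = (-34 - 8)*(-403) = -42*(-403) = 16926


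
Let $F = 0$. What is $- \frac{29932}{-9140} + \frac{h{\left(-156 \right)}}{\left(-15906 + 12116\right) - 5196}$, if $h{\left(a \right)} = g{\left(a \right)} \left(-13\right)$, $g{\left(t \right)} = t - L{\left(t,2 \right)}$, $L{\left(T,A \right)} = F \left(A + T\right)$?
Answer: $\frac{31304129}{10266505} \approx 3.0492$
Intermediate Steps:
$L{\left(T,A \right)} = 0$ ($L{\left(T,A \right)} = 0 \left(A + T\right) = 0$)
$g{\left(t \right)} = t$ ($g{\left(t \right)} = t - 0 = t + 0 = t$)
$h{\left(a \right)} = - 13 a$ ($h{\left(a \right)} = a \left(-13\right) = - 13 a$)
$- \frac{29932}{-9140} + \frac{h{\left(-156 \right)}}{\left(-15906 + 12116\right) - 5196} = - \frac{29932}{-9140} + \frac{\left(-13\right) \left(-156\right)}{\left(-15906 + 12116\right) - 5196} = \left(-29932\right) \left(- \frac{1}{9140}\right) + \frac{2028}{-3790 - 5196} = \frac{7483}{2285} + \frac{2028}{-8986} = \frac{7483}{2285} + 2028 \left(- \frac{1}{8986}\right) = \frac{7483}{2285} - \frac{1014}{4493} = \frac{31304129}{10266505}$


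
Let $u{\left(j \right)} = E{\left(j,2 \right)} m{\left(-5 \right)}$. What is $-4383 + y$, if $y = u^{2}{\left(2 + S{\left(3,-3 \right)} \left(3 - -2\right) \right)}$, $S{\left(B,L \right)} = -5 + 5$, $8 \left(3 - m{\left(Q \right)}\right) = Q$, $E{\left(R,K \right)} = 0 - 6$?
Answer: $- \frac{62559}{16} \approx -3909.9$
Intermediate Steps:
$E{\left(R,K \right)} = -6$ ($E{\left(R,K \right)} = 0 - 6 = -6$)
$m{\left(Q \right)} = 3 - \frac{Q}{8}$
$S{\left(B,L \right)} = 0$
$u{\left(j \right)} = - \frac{87}{4}$ ($u{\left(j \right)} = - 6 \left(3 - - \frac{5}{8}\right) = - 6 \left(3 + \frac{5}{8}\right) = \left(-6\right) \frac{29}{8} = - \frac{87}{4}$)
$y = \frac{7569}{16}$ ($y = \left(- \frac{87}{4}\right)^{2} = \frac{7569}{16} \approx 473.06$)
$-4383 + y = -4383 + \frac{7569}{16} = - \frac{62559}{16}$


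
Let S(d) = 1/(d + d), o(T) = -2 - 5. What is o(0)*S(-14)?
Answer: ¼ ≈ 0.25000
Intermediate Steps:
o(T) = -7
S(d) = 1/(2*d)
o(0)*S(-14) = -7/(2*(-14)) = -7*(-1)/(2*14) = -7*(-1/28) = ¼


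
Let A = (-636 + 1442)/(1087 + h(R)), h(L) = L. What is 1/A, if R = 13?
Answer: 550/403 ≈ 1.3648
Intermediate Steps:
A = 403/550 (A = (-636 + 1442)/(1087 + 13) = 806/1100 = 806*(1/1100) = 403/550 ≈ 0.73273)
1/A = 1/(403/550) = 550/403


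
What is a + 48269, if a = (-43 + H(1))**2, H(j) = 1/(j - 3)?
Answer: 200645/4 ≈ 50161.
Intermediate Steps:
H(j) = 1/(-3 + j)
a = 7569/4 (a = (-43 + 1/(-3 + 1))**2 = (-43 + 1/(-2))**2 = (-43 - 1/2)**2 = (-87/2)**2 = 7569/4 ≈ 1892.3)
a + 48269 = 7569/4 + 48269 = 200645/4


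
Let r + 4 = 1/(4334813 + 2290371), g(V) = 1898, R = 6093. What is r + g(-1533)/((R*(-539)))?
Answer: -87044353932577/21757945654368 ≈ -4.0006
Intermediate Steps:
r = -26500735/6625184 (r = -4 + 1/(4334813 + 2290371) = -4 + 1/6625184 = -26500735/6625184 ≈ -4.0000)
r + g(-1533)/((R*(-539))) = -26500735/6625184 + 1898/((6093*(-539))) = -26500735/6625184 + 1898/(-3284127) = -26500735/6625184 + 1898*(-1/3284127) = -26500735/6625184 - 1898/3284127 = -87044353932577/21757945654368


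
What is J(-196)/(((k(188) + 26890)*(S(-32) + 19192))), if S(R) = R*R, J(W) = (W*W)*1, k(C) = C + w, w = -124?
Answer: 343/4865197 ≈ 7.0501e-5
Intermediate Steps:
k(C) = -124 + C (k(C) = C - 124 = -124 + C)
J(W) = W² (J(W) = W²*1 = W²)
S(R) = R²
J(-196)/(((k(188) + 26890)*(S(-32) + 19192))) = (-196)²/((((-124 + 188) + 26890)*((-32)² + 19192))) = 38416/(((64 + 26890)*(1024 + 19192))) = 38416/((26954*20216)) = 38416/544902064 = 38416*(1/544902064) = 343/4865197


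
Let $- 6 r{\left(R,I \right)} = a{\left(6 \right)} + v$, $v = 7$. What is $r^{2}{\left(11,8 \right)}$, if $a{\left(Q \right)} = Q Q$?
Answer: $\frac{1849}{36} \approx 51.361$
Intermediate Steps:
$a{\left(Q \right)} = Q^{2}$
$r{\left(R,I \right)} = - \frac{43}{6}$ ($r{\left(R,I \right)} = - \frac{6^{2} + 7}{6} = - \frac{36 + 7}{6} = \left(- \frac{1}{6}\right) 43 = - \frac{43}{6}$)
$r^{2}{\left(11,8 \right)} = \left(- \frac{43}{6}\right)^{2} = \frac{1849}{36}$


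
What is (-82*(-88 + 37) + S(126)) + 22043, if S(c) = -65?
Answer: 26160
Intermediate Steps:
(-82*(-88 + 37) + S(126)) + 22043 = (-82*(-88 + 37) - 65) + 22043 = (-82*(-51) - 65) + 22043 = (4182 - 65) + 22043 = 4117 + 22043 = 26160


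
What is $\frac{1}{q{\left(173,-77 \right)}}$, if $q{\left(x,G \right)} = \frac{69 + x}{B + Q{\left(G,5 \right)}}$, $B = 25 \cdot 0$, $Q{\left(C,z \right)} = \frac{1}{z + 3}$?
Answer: $\frac{1}{1936} \approx 0.00051653$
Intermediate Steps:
$Q{\left(C,z \right)} = \frac{1}{3 + z}$
$B = 0$
$q{\left(x,G \right)} = 552 + 8 x$ ($q{\left(x,G \right)} = \frac{69 + x}{0 + \frac{1}{3 + 5}} = \frac{69 + x}{0 + \frac{1}{8}} = \left(69 + x\right) \frac{1}{\frac{1}{8}} = \left(69 + x\right) 8 = 552 + 8 x$)
$\frac{1}{q{\left(173,-77 \right)}} = \frac{1}{552 + 8 \cdot 173} = \frac{1}{552 + 1384} = \frac{1}{1936}$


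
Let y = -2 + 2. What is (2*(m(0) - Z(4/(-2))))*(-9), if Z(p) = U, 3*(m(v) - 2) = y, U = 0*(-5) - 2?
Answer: -72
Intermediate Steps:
U = -2 (U = 0 - 2 = -2)
y = 0
m(v) = 2 (m(v) = 2 + (⅓)*0 = 2 + 0 = 2)
Z(p) = -2
(2*(m(0) - Z(4/(-2))))*(-9) = (2*(2 - 1*(-2)))*(-9) = (2*(2 + 2))*(-9) = (2*4)*(-9) = 8*(-9) = -72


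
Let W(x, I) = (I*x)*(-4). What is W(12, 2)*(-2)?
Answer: 192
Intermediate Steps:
W(x, I) = -4*I*x
W(12, 2)*(-2) = -4*2*12*(-2) = -96*(-2) = 192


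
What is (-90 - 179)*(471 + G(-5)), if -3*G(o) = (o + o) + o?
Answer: -128044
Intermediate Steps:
G(o) = -o (G(o) = -((o + o) + o)/3 = -(2*o + o)/3 = -o)
(-90 - 179)*(471 + G(-5)) = (-90 - 179)*(471 - 1*(-5)) = -269*(471 + 5) = -269*476 = -128044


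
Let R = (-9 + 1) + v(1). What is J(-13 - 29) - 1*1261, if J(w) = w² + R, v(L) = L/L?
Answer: 496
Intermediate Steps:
v(L) = 1
R = -7 (R = (-9 + 1) + 1 = -8 + 1 = -7)
J(w) = -7 + w² (J(w) = w² - 7 = -7 + w²)
J(-13 - 29) - 1*1261 = (-7 + (-13 - 29)²) - 1*1261 = (-7 + (-42)²) - 1261 = (-7 + 1764) - 1261 = 1757 - 1261 = 496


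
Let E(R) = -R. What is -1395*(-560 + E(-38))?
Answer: 728190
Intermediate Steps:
-1395*(-560 + E(-38)) = -1395*(-560 - 1*(-38)) = -1395*(-560 + 38) = -1395*(-522) = 728190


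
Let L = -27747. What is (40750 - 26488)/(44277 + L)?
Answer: 2377/2755 ≈ 0.86279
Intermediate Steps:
(40750 - 26488)/(44277 + L) = (40750 - 26488)/(44277 - 27747) = 14262/16530 = 14262*(1/16530) = 2377/2755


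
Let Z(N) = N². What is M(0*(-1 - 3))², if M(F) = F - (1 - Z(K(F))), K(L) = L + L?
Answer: 1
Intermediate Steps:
K(L) = 2*L
M(F) = -1 + F + 4*F² (M(F) = F - (1 - (2*F)²) = F - (1 - 4*F²) = F + (-1 + 4*F²) = -1 + F + 4*F²)
M(0*(-1 - 3))² = (-1 + 0*(-1 - 3) + 4*(0*(-1 - 3))²)² = (-1 + 0*(-4) + 4*(0*(-4))²)² = (-1 + 0 + 4*0²)² = (-1 + 0 + 4*0)² = (-1 + 0 + 0)² = (-1)² = 1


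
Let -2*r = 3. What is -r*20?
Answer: 30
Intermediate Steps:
r = -3/2 (r = -½*3 = -3/2 ≈ -1.5000)
-r*20 = -1*(-3/2)*20 = (3/2)*20 = 30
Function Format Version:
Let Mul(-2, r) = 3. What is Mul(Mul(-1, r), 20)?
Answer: 30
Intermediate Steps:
r = Rational(-3, 2) (r = Mul(Rational(-1, 2), 3) = Rational(-3, 2) ≈ -1.5000)
Mul(Mul(-1, r), 20) = Mul(Mul(-1, Rational(-3, 2)), 20) = Mul(Rational(3, 2), 20) = 30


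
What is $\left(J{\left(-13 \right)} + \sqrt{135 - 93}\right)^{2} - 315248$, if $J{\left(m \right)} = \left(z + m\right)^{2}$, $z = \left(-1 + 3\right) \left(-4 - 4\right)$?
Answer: $392075 + 1682 \sqrt{42} \approx 4.0298 \cdot 10^{5}$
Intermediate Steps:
$z = -16$ ($z = 2 \left(-8\right) = -16$)
$J{\left(m \right)} = \left(-16 + m\right)^{2}$
$\left(J{\left(-13 \right)} + \sqrt{135 - 93}\right)^{2} - 315248 = \left(\left(-16 - 13\right)^{2} + \sqrt{135 - 93}\right)^{2} - 315248 = \left(\left(-29\right)^{2} + \sqrt{42}\right)^{2} - 315248 = \left(841 + \sqrt{42}\right)^{2} - 315248 = -315248 + \left(841 + \sqrt{42}\right)^{2}$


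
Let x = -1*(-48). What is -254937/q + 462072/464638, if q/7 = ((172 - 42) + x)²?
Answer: -7985696535/51525566372 ≈ -0.15499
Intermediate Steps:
x = 48
q = 221788 (q = 7*((172 - 42) + 48)² = 7*(130 + 48)² = 7*178² = 7*31684 = 221788)
-254937/q + 462072/464638 = -254937/221788 + 462072/464638 = -254937*1/221788 + 462072*(1/464638) = -254937/221788 + 231036/232319 = -7985696535/51525566372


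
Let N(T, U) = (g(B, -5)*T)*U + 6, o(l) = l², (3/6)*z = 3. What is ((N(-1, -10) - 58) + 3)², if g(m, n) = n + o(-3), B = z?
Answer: 81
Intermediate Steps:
z = 6 (z = 2*3 = 6)
B = 6
g(m, n) = 9 + n (g(m, n) = n + (-3)² = n + 9 = 9 + n)
N(T, U) = 6 + 4*T*U (N(T, U) = ((9 - 5)*T)*U + 6 = (4*T)*U + 6 = 4*T*U + 6 = 6 + 4*T*U)
((N(-1, -10) - 58) + 3)² = (((6 + 4*(-1)*(-10)) - 58) + 3)² = (((6 + 40) - 58) + 3)² = ((46 - 58) + 3)² = (-12 + 3)² = (-9)² = 81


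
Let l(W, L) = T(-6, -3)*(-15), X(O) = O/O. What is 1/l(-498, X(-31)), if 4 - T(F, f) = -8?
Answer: -1/180 ≈ -0.0055556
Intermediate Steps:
T(F, f) = 12 (T(F, f) = 4 - 1*(-8) = 4 + 8 = 12)
X(O) = 1
l(W, L) = -180 (l(W, L) = 12*(-15) = -180)
1/l(-498, X(-31)) = 1/(-180) = -1/180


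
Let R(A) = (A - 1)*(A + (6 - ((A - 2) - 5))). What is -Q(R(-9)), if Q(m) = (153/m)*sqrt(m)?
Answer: 153*I*sqrt(130)/130 ≈ 13.419*I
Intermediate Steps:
R(A) = -13 + 13*A (R(A) = (-1 + A)*(A + (6 - ((-2 + A) - 5))) = (-1 + A)*(A + (6 - (-7 + A))) = (-1 + A)*(A + (6 + (7 - A))) = (-1 + A)*(A + (13 - A)) = (-1 + A)*13 = -13 + 13*A)
Q(m) = 153/sqrt(m)
-Q(R(-9)) = -153/sqrt(-13 + 13*(-9)) = -153/sqrt(-13 - 117) = -153/sqrt(-130) = -153*(-I*sqrt(130)/130) = -(-153)*I*sqrt(130)/130 = 153*I*sqrt(130)/130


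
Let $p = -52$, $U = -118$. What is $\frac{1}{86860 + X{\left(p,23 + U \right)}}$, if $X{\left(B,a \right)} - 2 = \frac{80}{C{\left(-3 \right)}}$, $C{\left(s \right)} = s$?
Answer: $\frac{3}{260506} \approx 1.1516 \cdot 10^{-5}$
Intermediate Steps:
$X{\left(B,a \right)} = - \frac{74}{3}$ ($X{\left(B,a \right)} = 2 + \frac{80}{-3} = 2 + 80 \left(- \frac{1}{3}\right) = 2 - \frac{80}{3} = - \frac{74}{3}$)
$\frac{1}{86860 + X{\left(p,23 + U \right)}} = \frac{1}{86860 - \frac{74}{3}} = \frac{1}{\frac{260506}{3}} = \frac{3}{260506}$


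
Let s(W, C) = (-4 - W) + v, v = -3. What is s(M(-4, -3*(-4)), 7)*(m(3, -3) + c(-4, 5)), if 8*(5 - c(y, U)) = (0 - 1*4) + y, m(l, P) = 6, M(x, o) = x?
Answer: -36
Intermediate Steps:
c(y, U) = 11/2 - y/8 (c(y, U) = 5 - ((0 - 1*4) + y)/8 = 5 - ((0 - 4) + y)/8 = 5 - (-4 + y)/8 = 5 + (½ - y/8) = 11/2 - y/8)
s(W, C) = -7 - W (s(W, C) = (-4 - W) - 3 = -7 - W)
s(M(-4, -3*(-4)), 7)*(m(3, -3) + c(-4, 5)) = (-7 - 1*(-4))*(6 + (11/2 - ⅛*(-4))) = (-7 + 4)*(6 + (11/2 + ½)) = -3*(6 + 6) = -3*12 = -36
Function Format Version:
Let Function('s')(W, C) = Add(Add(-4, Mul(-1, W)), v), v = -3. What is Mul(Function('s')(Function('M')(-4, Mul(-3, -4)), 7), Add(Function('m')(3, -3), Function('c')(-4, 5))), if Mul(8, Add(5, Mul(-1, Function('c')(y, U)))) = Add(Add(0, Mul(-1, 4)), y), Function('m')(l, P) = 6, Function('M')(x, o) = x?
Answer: -36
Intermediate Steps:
Function('c')(y, U) = Add(Rational(11, 2), Mul(Rational(-1, 8), y)) (Function('c')(y, U) = Add(5, Mul(Rational(-1, 8), Add(Add(0, Mul(-1, 4)), y))) = Add(5, Mul(Rational(-1, 8), Add(Add(0, -4), y))) = Add(5, Mul(Rational(-1, 8), Add(-4, y))) = Add(5, Add(Rational(1, 2), Mul(Rational(-1, 8), y))) = Add(Rational(11, 2), Mul(Rational(-1, 8), y)))
Function('s')(W, C) = Add(-7, Mul(-1, W)) (Function('s')(W, C) = Add(Add(-4, Mul(-1, W)), -3) = Add(-7, Mul(-1, W)))
Mul(Function('s')(Function('M')(-4, Mul(-3, -4)), 7), Add(Function('m')(3, -3), Function('c')(-4, 5))) = Mul(Add(-7, Mul(-1, -4)), Add(6, Add(Rational(11, 2), Mul(Rational(-1, 8), -4)))) = Mul(Add(-7, 4), Add(6, Add(Rational(11, 2), Rational(1, 2)))) = Mul(-3, Add(6, 6)) = Mul(-3, 12) = -36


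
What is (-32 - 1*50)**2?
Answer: 6724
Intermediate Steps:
(-32 - 1*50)**2 = (-32 - 50)**2 = (-82)**2 = 6724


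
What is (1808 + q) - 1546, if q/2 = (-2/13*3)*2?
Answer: 3382/13 ≈ 260.15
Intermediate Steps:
q = -24/13 (q = 2*((-2/13*3)*2) = 2*((-2*1/13*3)*2) = 2*(-2/13*3*2) = 2*(-6/13*2) = 2*(-12/13) = -24/13 ≈ -1.8462)
(1808 + q) - 1546 = (1808 - 24/13) - 1546 = 23480/13 - 1546 = 3382/13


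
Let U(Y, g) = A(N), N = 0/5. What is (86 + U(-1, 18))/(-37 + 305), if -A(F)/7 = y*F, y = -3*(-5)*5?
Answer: 43/134 ≈ 0.32090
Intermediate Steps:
N = 0 (N = 0*(⅕) = 0)
y = 75 (y = 15*5 = 75)
A(F) = -525*F
U(Y, g) = 0 (U(Y, g) = -525*0 = 0)
(86 + U(-1, 18))/(-37 + 305) = (86 + 0)/(-37 + 305) = 86/268 = 86*(1/268) = 43/134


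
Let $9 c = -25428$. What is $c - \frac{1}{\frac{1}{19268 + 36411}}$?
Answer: $- \frac{175513}{3} \approx -58504.0$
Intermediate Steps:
$c = - \frac{8476}{3}$ ($c = \frac{1}{9} \left(-25428\right) = - \frac{8476}{3} \approx -2825.3$)
$c - \frac{1}{\frac{1}{19268 + 36411}} = - \frac{8476}{3} - \frac{1}{\frac{1}{19268 + 36411}} = - \frac{8476}{3} - \frac{1}{\frac{1}{55679}} = - \frac{8476}{3} - 55679 = - \frac{175513}{3}$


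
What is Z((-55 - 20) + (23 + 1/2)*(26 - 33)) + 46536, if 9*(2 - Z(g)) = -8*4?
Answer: 418874/9 ≈ 46542.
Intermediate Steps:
Z(g) = 50/9 (Z(g) = 2 - (-8)*4/9 = 2 - ⅑*(-32) = 2 + 32/9 = 50/9)
Z((-55 - 20) + (23 + 1/2)*(26 - 33)) + 46536 = 50/9 + 46536 = 418874/9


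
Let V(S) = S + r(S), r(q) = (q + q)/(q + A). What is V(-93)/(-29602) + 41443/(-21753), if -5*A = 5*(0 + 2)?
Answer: -116357448473/61173569070 ≈ -1.9021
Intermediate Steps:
A = -2 (A = -(0 + 2) = -2 ≈ -2.0000)
r(q) = 2*q/(-2 + q) (r(q) = (q + q)/(q - 2) = (2*q)/(-2 + q) = 2*q/(-2 + q))
V(S) = S + 2*S/(-2 + S)
V(-93)/(-29602) + 41443/(-21753) = ((-93)²/(-2 - 93))/(-29602) + 41443/(-21753) = (8649/(-95))*(-1/29602) + 41443*(-1/21753) = (8649*(-1/95))*(-1/29602) - 41443/21753 = -8649/95*(-1/29602) - 41443/21753 = 8649/2812190 - 41443/21753 = -116357448473/61173569070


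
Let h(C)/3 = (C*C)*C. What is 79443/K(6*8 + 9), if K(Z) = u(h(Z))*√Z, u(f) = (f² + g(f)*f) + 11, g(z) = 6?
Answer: 26481*√57/5864755815794 ≈ 3.4090e-8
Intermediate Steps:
h(C) = 3*C³ (h(C) = 3*((C*C)*C) = 3*(C²*C) = 3*C³)
u(f) = 11 + f² + 6*f (u(f) = (f² + 6*f) + 11 = 11 + f² + 6*f)
K(Z) = √Z*(11 + 9*Z⁶ + 18*Z³) (K(Z) = (11 + (3*Z³)² + 6*(3*Z³))*√Z = (11 + 9*Z⁶ + 18*Z³)*√Z = √Z*(11 + 9*Z⁶ + 18*Z³))
79443/K(6*8 + 9) = 79443/((√(6*8 + 9)*(11 + 9*(6*8 + 9)⁶ + 18*(6*8 + 9)³))) = 79443/((√(48 + 9)*(11 + 9*(48 + 9)⁶ + 18*(48 + 9)³))) = 79443/((√57*(11 + 9*57⁶ + 18*57³))) = 79443/((√57*(11 + 9*34296447249 + 18*185193))) = 79443/((√57*(11 + 308668025241 + 3333474))) = 79443/((√57*308671358726)) = 79443/((308671358726*√57)) = 79443*(√57/17594267447382) = 26481*√57/5864755815794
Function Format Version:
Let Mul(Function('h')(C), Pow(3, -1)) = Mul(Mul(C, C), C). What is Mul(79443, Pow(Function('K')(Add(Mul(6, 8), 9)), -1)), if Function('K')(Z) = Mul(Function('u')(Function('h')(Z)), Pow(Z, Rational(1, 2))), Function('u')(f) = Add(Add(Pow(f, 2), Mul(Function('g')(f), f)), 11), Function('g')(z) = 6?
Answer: Mul(Rational(26481, 5864755815794), Pow(57, Rational(1, 2))) ≈ 3.4090e-8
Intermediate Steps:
Function('h')(C) = Mul(3, Pow(C, 3)) (Function('h')(C) = Mul(3, Mul(Mul(C, C), C)) = Mul(3, Mul(Pow(C, 2), C)) = Mul(3, Pow(C, 3)))
Function('u')(f) = Add(11, Pow(f, 2), Mul(6, f)) (Function('u')(f) = Add(Add(Pow(f, 2), Mul(6, f)), 11) = Add(11, Pow(f, 2), Mul(6, f)))
Function('K')(Z) = Mul(Pow(Z, Rational(1, 2)), Add(11, Mul(9, Pow(Z, 6)), Mul(18, Pow(Z, 3)))) (Function('K')(Z) = Mul(Add(11, Pow(Mul(3, Pow(Z, 3)), 2), Mul(6, Mul(3, Pow(Z, 3)))), Pow(Z, Rational(1, 2))) = Mul(Add(11, Mul(9, Pow(Z, 6)), Mul(18, Pow(Z, 3))), Pow(Z, Rational(1, 2))) = Mul(Pow(Z, Rational(1, 2)), Add(11, Mul(9, Pow(Z, 6)), Mul(18, Pow(Z, 3)))))
Mul(79443, Pow(Function('K')(Add(Mul(6, 8), 9)), -1)) = Mul(79443, Pow(Mul(Pow(Add(Mul(6, 8), 9), Rational(1, 2)), Add(11, Mul(9, Pow(Add(Mul(6, 8), 9), 6)), Mul(18, Pow(Add(Mul(6, 8), 9), 3)))), -1)) = Mul(79443, Pow(Mul(Pow(Add(48, 9), Rational(1, 2)), Add(11, Mul(9, Pow(Add(48, 9), 6)), Mul(18, Pow(Add(48, 9), 3)))), -1)) = Mul(79443, Pow(Mul(Pow(57, Rational(1, 2)), Add(11, Mul(9, Pow(57, 6)), Mul(18, Pow(57, 3)))), -1)) = Mul(79443, Pow(Mul(Pow(57, Rational(1, 2)), Add(11, Mul(9, 34296447249), Mul(18, 185193))), -1)) = Mul(79443, Pow(Mul(Pow(57, Rational(1, 2)), Add(11, 308668025241, 3333474)), -1)) = Mul(79443, Pow(Mul(Pow(57, Rational(1, 2)), 308671358726), -1)) = Mul(79443, Pow(Mul(308671358726, Pow(57, Rational(1, 2))), -1)) = Mul(79443, Mul(Rational(1, 17594267447382), Pow(57, Rational(1, 2)))) = Mul(Rational(26481, 5864755815794), Pow(57, Rational(1, 2)))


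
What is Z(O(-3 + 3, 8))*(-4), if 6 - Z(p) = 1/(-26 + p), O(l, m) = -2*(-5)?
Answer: -97/4 ≈ -24.250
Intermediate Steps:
O(l, m) = 10
Z(p) = 6 - 1/(-26 + p)
Z(O(-3 + 3, 8))*(-4) = ((-157 + 6*10)/(-26 + 10))*(-4) = ((-157 + 60)/(-16))*(-4) = -1/16*(-97)*(-4) = (97/16)*(-4) = -97/4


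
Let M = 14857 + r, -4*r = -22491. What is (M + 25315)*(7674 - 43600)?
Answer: -3290444377/2 ≈ -1.6452e+9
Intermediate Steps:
r = 22491/4 (r = -¼*(-22491) = 22491/4 ≈ 5622.8)
M = 81919/4 (M = 14857 + 22491/4 = 81919/4 ≈ 20480.)
(M + 25315)*(7674 - 43600) = (81919/4 + 25315)*(7674 - 43600) = (183179/4)*(-35926) = -3290444377/2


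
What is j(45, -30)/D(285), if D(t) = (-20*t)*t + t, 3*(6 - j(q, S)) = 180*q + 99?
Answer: 909/541405 ≈ 0.0016790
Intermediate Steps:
j(q, S) = -27 - 60*q (j(q, S) = 6 - (180*q + 99)/3 = 6 - (99 + 180*q)/3 = 6 + (-33 - 60*q) = -27 - 60*q)
D(t) = t - 20*t² (D(t) = -20*t² + t = t - 20*t²)
j(45, -30)/D(285) = (-27 - 60*45)/((285*(1 - 20*285))) = (-27 - 2700)/((285*(1 - 5700))) = -2727/(285*(-5699)) = -2727/(-1624215) = -2727*(-1/1624215) = 909/541405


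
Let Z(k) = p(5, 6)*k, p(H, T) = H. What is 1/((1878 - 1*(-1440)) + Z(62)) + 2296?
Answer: 8329889/3628 ≈ 2296.0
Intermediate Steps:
Z(k) = 5*k
1/((1878 - 1*(-1440)) + Z(62)) + 2296 = 1/((1878 - 1*(-1440)) + 5*62) + 2296 = 1/((1878 + 1440) + 310) + 2296 = 1/(3318 + 310) + 2296 = 1/3628 + 2296 = 8329889/3628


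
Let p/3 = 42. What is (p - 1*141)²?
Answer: 225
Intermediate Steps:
p = 126 (p = 3*42 = 126)
(p - 1*141)² = (126 - 1*141)² = (126 - 141)² = (-15)² = 225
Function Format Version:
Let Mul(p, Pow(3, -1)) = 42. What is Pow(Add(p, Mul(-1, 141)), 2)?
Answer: 225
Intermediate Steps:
p = 126 (p = Mul(3, 42) = 126)
Pow(Add(p, Mul(-1, 141)), 2) = Pow(Add(126, Mul(-1, 141)), 2) = Pow(Add(126, -141), 2) = Pow(-15, 2) = 225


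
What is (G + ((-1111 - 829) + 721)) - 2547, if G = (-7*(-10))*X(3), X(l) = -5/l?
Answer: -11648/3 ≈ -3882.7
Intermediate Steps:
G = -350/3 (G = (-7*(-10))*(-5/3) = 70*(-5*⅓) = 70*(-5/3) = -350/3 ≈ -116.67)
(G + ((-1111 - 829) + 721)) - 2547 = (-350/3 + ((-1111 - 829) + 721)) - 2547 = (-350/3 + (-1940 + 721)) - 2547 = (-350/3 - 1219) - 2547 = -4007/3 - 2547 = -11648/3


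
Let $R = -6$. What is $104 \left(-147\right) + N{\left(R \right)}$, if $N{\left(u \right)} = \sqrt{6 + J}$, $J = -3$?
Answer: $-15288 + \sqrt{3} \approx -15286.0$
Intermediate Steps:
$N{\left(u \right)} = \sqrt{3}$ ($N{\left(u \right)} = \sqrt{6 - 3} = \sqrt{3}$)
$104 \left(-147\right) + N{\left(R \right)} = 104 \left(-147\right) + \sqrt{3} = -15288 + \sqrt{3}$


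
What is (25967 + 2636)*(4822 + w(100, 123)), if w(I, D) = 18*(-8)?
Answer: 133804834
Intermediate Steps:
w(I, D) = -144
(25967 + 2636)*(4822 + w(100, 123)) = (25967 + 2636)*(4822 - 144) = 28603*4678 = 133804834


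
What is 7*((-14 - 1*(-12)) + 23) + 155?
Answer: 302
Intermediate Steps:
7*((-14 - 1*(-12)) + 23) + 155 = 7*((-14 + 12) + 23) + 155 = 7*(-2 + 23) + 155 = 7*21 + 155 = 147 + 155 = 302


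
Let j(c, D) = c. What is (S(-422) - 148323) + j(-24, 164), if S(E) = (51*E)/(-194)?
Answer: -14378898/97 ≈ -1.4824e+5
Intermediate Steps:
S(E) = -51*E/194 (S(E) = (51*E)*(-1/194) = -51*E/194)
(S(-422) - 148323) + j(-24, 164) = (-51/194*(-422) - 148323) - 24 = (10761/97 - 148323) - 24 = -14376570/97 - 24 = -14378898/97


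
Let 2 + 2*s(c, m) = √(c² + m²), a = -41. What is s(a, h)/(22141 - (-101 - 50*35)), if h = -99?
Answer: -1/23992 + √11482/47984 ≈ 0.0021914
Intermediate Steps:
s(c, m) = -1 + √(c² + m²)/2
s(a, h)/(22141 - (-101 - 50*35)) = (-1 + √((-41)² + (-99)²)/2)/(22141 - (-101 - 50*35)) = (-1 + √(1681 + 9801)/2)/(22141 - (-101 - 1750)) = (-1 + √11482/2)/(22141 - 1*(-1851)) = (-1 + √11482/2)/(22141 + 1851) = (-1 + √11482/2)/23992 = (-1 + √11482/2)*(1/23992) = -1/23992 + √11482/47984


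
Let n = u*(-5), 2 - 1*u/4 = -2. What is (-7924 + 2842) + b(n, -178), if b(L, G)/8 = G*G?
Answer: 248390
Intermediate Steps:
u = 16 (u = 8 - 4*(-2) = 8 + 8 = 16)
n = -80 (n = 16*(-5) = -80)
b(L, G) = 8*G**2 (b(L, G) = 8*(G*G) = 8*G**2)
(-7924 + 2842) + b(n, -178) = (-7924 + 2842) + 8*(-178)**2 = -5082 + 8*31684 = -5082 + 253472 = 248390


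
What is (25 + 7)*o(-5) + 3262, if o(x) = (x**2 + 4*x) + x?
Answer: 3262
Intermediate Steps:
o(x) = x**2 + 5*x
(25 + 7)*o(-5) + 3262 = (25 + 7)*(-5*(5 - 5)) + 3262 = 32*(-5*0) + 3262 = 32*0 + 3262 = 0 + 3262 = 3262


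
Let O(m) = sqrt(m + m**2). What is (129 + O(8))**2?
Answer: 16713 + 1548*sqrt(2) ≈ 18902.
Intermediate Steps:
(129 + O(8))**2 = (129 + sqrt(8*(1 + 8)))**2 = (129 + sqrt(8*9))**2 = (129 + sqrt(72))**2 = (129 + 6*sqrt(2))**2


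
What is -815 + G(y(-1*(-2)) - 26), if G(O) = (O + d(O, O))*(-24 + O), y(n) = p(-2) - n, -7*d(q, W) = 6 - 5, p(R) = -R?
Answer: 3445/7 ≈ 492.14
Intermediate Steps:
d(q, W) = -⅐ (d(q, W) = -(6 - 5)/7 = -⅐*1 = -⅐)
y(n) = 2 - n (y(n) = -1*(-2) - n = 2 - n)
G(O) = (-24 + O)*(-⅐ + O) (G(O) = (O - ⅐)*(-24 + O) = (-⅐ + O)*(-24 + O) = (-24 + O)*(-⅐ + O))
-815 + G(y(-1*(-2)) - 26) = -815 + (24/7 + ((2 - (-1)*(-2)) - 26)² - 169*((2 - (-1)*(-2)) - 26)/7) = -815 + (24/7 + ((2 - 1*2) - 26)² - 169*((2 - 1*2) - 26)/7) = -815 + (24/7 + ((2 - 2) - 26)² - 169*((2 - 2) - 26)/7) = -815 + (24/7 + (0 - 26)² - 169*(0 - 26)/7) = -815 + (24/7 + (-26)² - 169/7*(-26)) = -815 + (24/7 + 676 + 4394/7) = -815 + 9150/7 = 3445/7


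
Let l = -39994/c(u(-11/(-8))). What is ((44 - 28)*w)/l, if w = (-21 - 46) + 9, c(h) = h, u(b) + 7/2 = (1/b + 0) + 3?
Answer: 1160/219967 ≈ 0.0052735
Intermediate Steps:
u(b) = -½ + 1/b (u(b) = -7/2 + ((1/b + 0) + 3) = -7/2 + (1/b + 3) = -7/2 + (3 + 1/b) = -½ + 1/b)
w = -58 (w = -67 + 9 = -58)
l = -879868/5 (l = -39994*11/(4*(2 - (-11)/(-8))) = -39994*11/(4*(2 - (-11)*(-1)/8)) = -39994*11/(4*(2 - 1*11/8)) = -39994*11/(4*(2 - 11/8)) = -39994/((½)*(8/11)*(5/8)) = -39994/5/22 = -39994*22/5 = -879868/5 ≈ -1.7597e+5)
((44 - 28)*w)/l = ((44 - 28)*(-58))/(-879868/5) = (16*(-58))*(-5/879868) = -928*(-5/879868) = 1160/219967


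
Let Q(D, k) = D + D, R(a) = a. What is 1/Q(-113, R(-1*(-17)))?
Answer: -1/226 ≈ -0.0044248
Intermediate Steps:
Q(D, k) = 2*D
1/Q(-113, R(-1*(-17))) = 1/(2*(-113)) = 1/(-226) = -1/226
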